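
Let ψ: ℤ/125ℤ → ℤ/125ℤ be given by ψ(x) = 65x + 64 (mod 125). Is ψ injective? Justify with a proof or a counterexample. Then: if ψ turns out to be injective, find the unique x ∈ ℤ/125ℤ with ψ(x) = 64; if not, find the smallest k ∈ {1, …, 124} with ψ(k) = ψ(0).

Recall: ψ is injective when ψ(a) = ψ(b) forces a = b.
We have gcd(65, 125) = 5 > 1. Taking a = 0 and b = 25: ψ(0) = 64 and ψ(25) = 65·25 + 64 = 1689 ≡ 64 (mod 125).
So ψ(0) = ψ(25) while 0 ≠ 25, so ψ is not injective.
Since ψ is not injective, we find the least positive k with ψ(k) = ψ(0): this means 65k ≡ 0 (mod 125), i.e. 125 ∣ 65k. Since gcd(65, 125) = 5, dividing through by 5 this holds exactly when 25 ∣ 13k, and as gcd(13, 25) = 1, exactly when 25 ∣ k.
The smallest positive such k is 25.

25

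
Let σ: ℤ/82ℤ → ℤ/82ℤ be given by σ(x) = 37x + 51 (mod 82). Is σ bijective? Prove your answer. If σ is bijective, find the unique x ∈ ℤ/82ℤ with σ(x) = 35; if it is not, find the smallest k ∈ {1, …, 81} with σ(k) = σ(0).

4

If σ(u) = σ(v), then 37u ≡ 37v (mod 82). Because gcd(37, 82) = 1, we may cancel 37 to get u ≡ v (mod 82).
We now compute 37⁻¹ mod 82 explicitly. Euclid's algorithm: 82 = 2·37 + 8, 37 = 4·8 + 5, 8 = 1·5 + 3, 5 = 1·3 + 2, 3 = 1·2 + 1; back-substituting gives 1 = 51·37 − 23·82, so 37⁻¹ ≡ 51 (mod 82).
Then y ↦ 51(y − 51) is a two-sided inverse to σ, so every y ∈ ℤ/82ℤ has a preimage.
Therefore σ is bijective.
Since σ is bijective, we find σ⁻¹(35): we need 37x ≡ 35 − 51 ≡ 66 (mod 82). Using 37⁻¹ = 51: x ≡ 51·66 = 3366 = 41·82 + 4, so x = 4.
Check: σ(4) = 37·4 + 51 = 199 = 2·82 + 35 ≡ 35 (mod 82).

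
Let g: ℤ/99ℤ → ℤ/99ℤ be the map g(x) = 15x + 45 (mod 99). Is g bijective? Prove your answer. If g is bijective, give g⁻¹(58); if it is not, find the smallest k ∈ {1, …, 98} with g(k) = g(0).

33

We have gcd(15, 99) = 3 > 1. Taking s = 0 and t = 33: g(0) = 45 and g(33) = 15·33 + 45 = 540 ≡ 45 (mod 99).
So g(0) = g(33) while 0 ≠ 33, so g is not injective, hence not bijective.
Since g is not bijective, we find the least positive k with g(k) = g(0): this means 15k ≡ 0 (mod 99), i.e. 99 ∣ 15k. Since gcd(15, 99) = 3, dividing through by 3 this holds exactly when 33 ∣ 5k, and as gcd(5, 33) = 1, exactly when 33 ∣ k.
The smallest positive such k is 33.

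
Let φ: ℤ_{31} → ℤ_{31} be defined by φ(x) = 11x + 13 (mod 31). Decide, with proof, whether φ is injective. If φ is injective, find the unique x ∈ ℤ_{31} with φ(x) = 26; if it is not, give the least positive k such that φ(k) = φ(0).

If φ(x_1) = φ(x_2), then 11x_1 ≡ 11x_2 (mod 31). Because gcd(11, 31) = 1, we may cancel 11 to get x_1 ≡ x_2 (mod 31).
So φ is injective.
We now compute 11⁻¹ mod 31 explicitly. Euclid's algorithm: 31 = 2·11 + 9, 11 = 1·9 + 2, 9 = 4·2 + 1; back-substituting gives 1 = 17·11 − 6·31, so 11⁻¹ ≡ 17 (mod 31).
Since φ is injective, we find φ⁻¹(26): we need 11x ≡ 26 − 13 ≡ 13 (mod 31). Using 11⁻¹ = 17: x ≡ 17·13 = 221 = 7·31 + 4, so x = 4.
Check: φ(4) = 11·4 + 13 = 57 = 1·31 + 26 ≡ 26 (mod 31).

4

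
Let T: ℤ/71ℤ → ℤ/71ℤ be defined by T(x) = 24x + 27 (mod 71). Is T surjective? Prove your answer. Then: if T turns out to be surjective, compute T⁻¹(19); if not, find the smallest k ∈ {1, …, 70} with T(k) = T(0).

47

Since gcd(24, 71) = 1, 24 is invertible modulo 71. Euclid's algorithm: 71 = 2·24 + 23, 24 = 1·23 + 1; back-substituting gives 1 = 3·24 − 1·71, so 24⁻¹ ≡ 3 (mod 71).
Then y ↦ 3(y − 27) is a two-sided inverse to T, so every y ∈ ℤ/71ℤ has a preimage.
Thus T is surjective.
Since T is surjective, we find T⁻¹(19): we need 24x ≡ 19 − 27 ≡ 63 (mod 71). Using 24⁻¹ = 3: x ≡ 3·63 = 189 = 2·71 + 47, so x = 47.
Check: T(47) = 24·47 + 27 = 1155 = 16·71 + 19 ≡ 19 (mod 71).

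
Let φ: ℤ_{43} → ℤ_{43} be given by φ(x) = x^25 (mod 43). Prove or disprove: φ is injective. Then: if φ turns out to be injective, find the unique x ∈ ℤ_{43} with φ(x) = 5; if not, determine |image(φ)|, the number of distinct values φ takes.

Since 43 is prime, the nonzero elements of ℤ_{43} form a cyclic group of order 42.
As gcd(25, 42) = 1, raising to the 25th power is a bijection on this group: if x_1^25 ≡ x_2^25 then (x_1x_2^{−1})^25 = 1, and the only element of order dividing gcd(25, 42) = 1 is 1, so x_1 = x_2.
With φ(0) = 0 this makes φ injective on all of ℤ_{43}, hence bijective (finite equal-size domain and codomain). In particular φ is injective.
Since φ is injective, we find the preimage of 5. The inverse of x ↦ x^25 on (ℤ_{43})^× is x ↦ x^37, because 25·37 = 925 = 22·42 + 1 ≡ 1 (mod 42) and x^{42} = 1 for x ≠ 0 (Fermat). So φ⁻¹(5) = 5^37 mod 43.
Repeated squaring mod 43: 5^1 ≡ 5, 5^2 ≡ 5² = 25, 5^4 ≡ 25² = 625 ≡ 23, 5^8 ≡ 23² = 529 ≡ 13, 5^16 ≡ 13² = 169 ≡ 40, 5^32 ≡ 40² = 1600 ≡ 9. Since 37 = 32 + 4 + 1, 5^37 ≡ 9·23·5: 9·23 = 207 ≡ 35, then 35·5 = 175 ≡ 3. So 5^37 ≡ 3 (mod 43).
Hence φ⁻¹(5) = 3.

3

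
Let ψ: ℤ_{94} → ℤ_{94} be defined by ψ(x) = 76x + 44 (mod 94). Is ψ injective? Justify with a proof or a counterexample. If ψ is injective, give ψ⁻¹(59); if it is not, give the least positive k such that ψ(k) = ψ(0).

We have gcd(76, 94) = 2 > 1. Taking a = 0 and b = 47: ψ(0) = 44 and ψ(47) = 76·47 + 44 = 3616 ≡ 44 (mod 94).
So ψ(0) = ψ(47) while 0 ≠ 47, so ψ is not injective.
Since ψ is not injective, we find the least positive k with ψ(k) = ψ(0): this means 76k ≡ 0 (mod 94), i.e. 94 ∣ 76k. Since gcd(76, 94) = 2, dividing through by 2 this holds exactly when 47 ∣ 38k, and as gcd(38, 47) = 1, exactly when 47 ∣ k.
The smallest positive such k is 47.

47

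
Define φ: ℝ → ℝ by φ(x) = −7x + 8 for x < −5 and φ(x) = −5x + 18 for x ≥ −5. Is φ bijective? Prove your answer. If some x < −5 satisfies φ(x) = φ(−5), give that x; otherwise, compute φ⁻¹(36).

Both pieces are strictly decreasing (slopes −7 and −5), so each is injective on its own interval.
The left piece maps (−∞, −5) onto (43, ∞); the right piece maps [−5, ∞) onto (−∞, 43].
Since 43 = 43, the images partition ℝ: φ is injective and surjective, hence bijective.
Because the two images are disjoint, no x < −5 has φ(x) = φ(−5), so we compute φ⁻¹(36): 36 lies in (−∞, 43], so solve −5x + 18 = 36: x = (36 − 18)/(−5) = −18/5.

-18/5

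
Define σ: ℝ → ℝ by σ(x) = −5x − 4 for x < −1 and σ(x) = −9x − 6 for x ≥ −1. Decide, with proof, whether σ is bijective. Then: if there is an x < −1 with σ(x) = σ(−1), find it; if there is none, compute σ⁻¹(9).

Both pieces are strictly decreasing (slopes −5 and −9), so each is injective on its own interval.
The left piece maps (−∞, −1) onto (1, ∞); the right piece maps [−1, ∞) onto (−∞, 3].
These images overlap. In particular σ(−1) = 3 (right piece), and solving −5x − 4 = 3 on the left piece gives x = −7/5 < −1.
So σ(−7/5) = σ(−1) with −7/5 ≠ −1, and σ is not injective, hence not bijective. This x = −7/5 is the requested value below −1.

-7/5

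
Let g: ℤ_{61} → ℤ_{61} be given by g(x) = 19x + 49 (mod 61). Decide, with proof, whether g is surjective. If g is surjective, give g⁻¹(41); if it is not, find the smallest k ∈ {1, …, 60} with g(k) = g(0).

6

Recall: g is surjective if every y in the codomain equals g(x) for some x in the domain.
Since gcd(19, 61) = 1, 19 is invertible modulo 61. Euclid's algorithm: 61 = 3·19 + 4, 19 = 4·4 + 3, 4 = 1·3 + 1; back-substituting gives 1 = 45·19 − 14·61, so 19⁻¹ ≡ 45 (mod 61).
Then y ↦ 45(y − 49) is a two-sided inverse to g, so every y ∈ ℤ_{61} has a preimage.
So g is surjective.
Since g is surjective, we find g⁻¹(41): we need 19x ≡ 41 − 49 ≡ 53 (mod 61). Using 19⁻¹ = 45: x ≡ 45·53 = 2385 = 39·61 + 6, so x = 6.
Check: g(6) = 19·6 + 49 = 163 = 2·61 + 41 ≡ 41 (mod 61).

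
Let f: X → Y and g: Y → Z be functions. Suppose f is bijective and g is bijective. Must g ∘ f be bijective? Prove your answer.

Injectivity: if g(f(x_1)) = g(f(x_2)) then f(x_1) = f(x_2) (g injective) so x_1 = x_2 (f injective).
Surjectivity: for c ∈ Z pick b with g(b) = c, then a with f(a) = b; then (g ∘ f)(a) = c.
Therefore g ∘ f is bijective.

bijective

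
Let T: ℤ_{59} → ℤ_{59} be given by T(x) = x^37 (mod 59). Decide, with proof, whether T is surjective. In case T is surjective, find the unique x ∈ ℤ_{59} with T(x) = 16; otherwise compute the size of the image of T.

36

Since 59 is prime, the nonzero elements of ℤ_{59} form a cyclic group of order 58.
As gcd(37, 58) = 1, raising to the 37th power is a bijection on this group: if s^37 ≡ t^37 then (st^{−1})^37 = 1, and the only element of order dividing gcd(37, 58) = 1 is 1, so s = t.
With T(0) = 0 this makes T injective on all of ℤ_{59}, hence bijective (finite equal-size domain and codomain). In particular T is surjective.
Since T is surjective, we find the preimage of 16. The inverse of x ↦ x^37 on (ℤ_{59})^× is x ↦ x^11, because 37·11 = 407 = 7·58 + 1 ≡ 1 (mod 58) and x^{58} = 1 for x ≠ 0 (Fermat). So T⁻¹(16) = 16^11 mod 59.
Repeated squaring mod 59: 16^1 ≡ 16, 16^2 ≡ 16² = 256 ≡ 20, 16^4 ≡ 20² = 400 ≡ 46, 16^8 ≡ 46² = 2116 ≡ 51. Since 11 = 8 + 2 + 1, 16^11 ≡ 51·20·16: 51·20 = 1020 ≡ 17, then 17·16 = 272 ≡ 36. So 16^11 ≡ 36 (mod 59).
Hence T⁻¹(16) = 36.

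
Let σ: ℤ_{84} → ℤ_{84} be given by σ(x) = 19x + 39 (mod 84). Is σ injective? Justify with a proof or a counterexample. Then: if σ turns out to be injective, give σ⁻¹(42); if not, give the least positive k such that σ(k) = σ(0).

9

Suppose σ(a) = σ(b) in ℤ_{84}. Then 19a + 39 ≡ 19b + 39 (mod 84), so 19(a − b) ≡ 0 (mod 84).
Since gcd(19, 84) = 1, 19 is invertible modulo 84, so a − b ≡ 0 (mod 84), i.e. a = b.
Hence σ is injective.
We now compute 19⁻¹ mod 84 explicitly. Euclid's algorithm: 84 = 4·19 + 8, 19 = 2·8 + 3, 8 = 2·3 + 2, 3 = 1·2 + 1; back-substituting gives 1 = 31·19 − 7·84, so 19⁻¹ ≡ 31 (mod 84).
Since σ is injective, we compute σ⁻¹(42): solve 19x + 39 ≡ 42 (mod 84), i.e. 19x ≡ 3 (mod 84).
Multiplying by 19⁻¹ = 31 gives x ≡ 31·3 = 93 = 1·84 + 9 ≡ 9 (mod 84).
Check: σ(9) = 19·9 + 39 = 210 = 2·84 + 42 ≡ 42 (mod 84).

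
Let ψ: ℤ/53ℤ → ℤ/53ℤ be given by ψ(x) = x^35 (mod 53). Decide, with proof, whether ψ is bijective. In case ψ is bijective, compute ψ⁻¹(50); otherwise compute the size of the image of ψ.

Since 53 is prime, the nonzero elements of ℤ/53ℤ form a cyclic group of order 52.
As gcd(35, 52) = 1, raising to the 35th power is a bijection on this group: if a^35 ≡ b^35 then (ab^{−1})^35 = 1, and the only element of order dividing gcd(35, 52) = 1 is 1, so a = b.
With ψ(0) = 0 this makes ψ injective on all of ℤ/53ℤ, hence bijective (finite equal-size domain and codomain). In particular ψ is bijective.
Since ψ is bijective, we find the preimage of 50. The inverse of x ↦ x^35 on (ℤ/53ℤ)^× is x ↦ x^3, because 35·3 = 105 = 2·52 + 1 ≡ 1 (mod 52) and x^{52} = 1 for x ≠ 0 (Fermat). So ψ⁻¹(50) = 50^3 mod 53.
Repeated squaring mod 53: 50^1 ≡ 50, 50^2 ≡ 50² = 2500 ≡ 9. Since 3 = 2 + 1, 50^3 ≡ 9·50: 9·50 = 450 ≡ 26. So 50^3 ≡ 26 (mod 53).
Hence ψ⁻¹(50) = 26.

26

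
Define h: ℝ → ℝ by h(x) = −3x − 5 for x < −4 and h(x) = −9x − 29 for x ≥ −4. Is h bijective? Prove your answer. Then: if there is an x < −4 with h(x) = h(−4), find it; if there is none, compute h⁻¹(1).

-10/3

Both pieces are strictly decreasing (slopes −3 and −9), so each is injective on its own interval.
The left piece maps (−∞, −4) onto (7, ∞); the right piece maps [−4, ∞) onto (−∞, 7].
Since 7 = 7, the images partition ℝ: h is injective and surjective, hence bijective.
Because the two images are disjoint, no x < −4 has h(x) = h(−4), so we compute h⁻¹(1): 1 lies in (−∞, 7], so solve −9x − 29 = 1: x = (1 + 29)/(−9) = −10/3.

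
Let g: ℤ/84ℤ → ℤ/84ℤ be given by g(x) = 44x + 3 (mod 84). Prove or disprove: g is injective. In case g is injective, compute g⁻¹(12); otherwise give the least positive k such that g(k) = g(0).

21

We have gcd(44, 84) = 4 > 1. Taking x_1 = 0 and x_2 = 21: g(0) = 3 and g(21) = 44·21 + 3 = 927 ≡ 3 (mod 84).
So g(0) = g(21) while 0 ≠ 21, thus g is not injective.
Since g is not injective, we find the least positive k with g(k) = g(0): this means 44k ≡ 0 (mod 84), i.e. 84 ∣ 44k. Since gcd(44, 84) = 4, dividing through by 4 this holds exactly when 21 ∣ 11k, and as gcd(11, 21) = 1, exactly when 21 ∣ k.
The smallest positive such k is 21.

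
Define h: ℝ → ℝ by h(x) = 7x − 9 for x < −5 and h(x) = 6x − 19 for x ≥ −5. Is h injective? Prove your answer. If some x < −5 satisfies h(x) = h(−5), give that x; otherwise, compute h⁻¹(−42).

Both pieces are strictly increasing (slopes 7 and 6), so each is injective on its own interval.
The left piece maps (−∞, −5) onto (−∞, −44); the right piece maps [−5, ∞) onto [−49, ∞).
These images overlap. In particular h(−5) = −49 (right piece), and solving 7x − 9 = −49 on the left piece gives x = −40/7 < −5.
So h(−40/7) = h(−5) with −40/7 ≠ −5, and h is not injective. This x = −40/7 is the requested value below −5.

-40/7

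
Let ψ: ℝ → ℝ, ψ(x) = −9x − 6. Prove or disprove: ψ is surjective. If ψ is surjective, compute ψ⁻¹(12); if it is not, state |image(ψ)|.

-2

For any y ∈ ℝ, x = (y + 6)/(−9) satisfies ψ(x) = y.
Hence ψ is surjective.
Since ψ is surjective, we compute ψ⁻¹(12) = (12 + 6)/(−9) = −2.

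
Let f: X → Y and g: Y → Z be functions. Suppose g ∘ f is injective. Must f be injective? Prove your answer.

Suppose f(s) = f(t). Applying g: (g ∘ f)(s) = (g ∘ f)(t). Since g ∘ f is injective, s = t. So f is injective.

injective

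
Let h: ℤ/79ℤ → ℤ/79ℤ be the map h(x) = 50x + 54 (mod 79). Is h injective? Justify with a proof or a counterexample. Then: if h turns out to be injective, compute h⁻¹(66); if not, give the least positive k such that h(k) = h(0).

Suppose h(s) = h(t) in ℤ/79ℤ. Then 50s + 54 ≡ 50t + 54 (mod 79), so 50(s − t) ≡ 0 (mod 79).
Since gcd(50, 79) = 1, 50 is invertible modulo 79, thus s − t ≡ 0 (mod 79), i.e. s = t.
So h is injective.
We now compute 50⁻¹ mod 79 explicitly. Euclid's algorithm: 79 = 1·50 + 29, 50 = 1·29 + 21, 29 = 1·21 + 8, 21 = 2·8 + 5, 8 = 1·5 + 3, 5 = 1·3 + 2, 3 = 1·2 + 1; back-substituting gives 1 = 49·50 − 31·79, so 50⁻¹ ≡ 49 (mod 79).
Since h is injective, we compute h⁻¹(66): solve 50x + 54 ≡ 66 (mod 79), i.e. 50x ≡ 12 (mod 79).
Multiplying by 50⁻¹ = 49 gives x ≡ 49·12 = 588 = 7·79 + 35 ≡ 35 (mod 79).
Check: h(35) = 50·35 + 54 = 1804 = 22·79 + 66 ≡ 66 (mod 79).

35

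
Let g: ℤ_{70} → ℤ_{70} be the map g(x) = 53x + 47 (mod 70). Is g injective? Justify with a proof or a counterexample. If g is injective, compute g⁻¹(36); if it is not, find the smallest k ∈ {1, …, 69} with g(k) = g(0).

13

Recall: injectivity means: for all u, v in the domain, g(u) = g(v) implies u = v.
Suppose g(u) = g(v) in ℤ_{70}. Then 53u + 47 ≡ 53v + 47 (mod 70), so 53(u − v) ≡ 0 (mod 70).
Since gcd(53, 70) = 1, 53 is invertible modulo 70, hence u − v ≡ 0 (mod 70), i.e. u = v.
Therefore g is injective.
We now compute 53⁻¹ mod 70 explicitly. Euclid's algorithm: 70 = 1·53 + 17, 53 = 3·17 + 2, 17 = 8·2 + 1; back-substituting gives 1 = 37·53 − 28·70, so 53⁻¹ ≡ 37 (mod 70).
Since g is injective, we compute g⁻¹(36): solve 53x + 47 ≡ 36 (mod 70), i.e. 53x ≡ 59 (mod 70).
Multiplying by 53⁻¹ = 37 gives x ≡ 37·59 = 2183 = 31·70 + 13 ≡ 13 (mod 70).
Check: g(13) = 53·13 + 47 = 736 = 10·70 + 36 ≡ 36 (mod 70).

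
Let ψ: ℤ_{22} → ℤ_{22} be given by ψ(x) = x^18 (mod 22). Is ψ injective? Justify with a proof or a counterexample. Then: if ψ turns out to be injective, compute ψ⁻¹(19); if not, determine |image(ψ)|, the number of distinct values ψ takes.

12

ψ(10): Repeated squaring mod 22: 10^1 ≡ 10, 10^2 ≡ 10² = 100 ≡ 12, 10^4 ≡ 12² = 144 ≡ 12, 10^8 ≡ 12² = 144 ≡ 12, 10^16 ≡ 12² = 144 ≡ 12. Since 18 = 16 + 2, 10^18 ≡ 12·12: 12·12 = 144 ≡ 12. So 10^18 ≡ 12 (mod 22).
ψ(12): Repeated squaring mod 22: 12^1 ≡ 12, 12^2 ≡ 12² = 144 ≡ 12, 12^4 ≡ 12² = 144 ≡ 12, 12^8 ≡ 12² = 144 ≡ 12, 12^16 ≡ 12² = 144 ≡ 12. Since 18 = 16 + 2, 12^18 ≡ 12·12: 12·12 = 144 ≡ 12. So 12^18 ≡ 12 (mod 22).
So ψ(10) = ψ(12) = 12 while 10 ≠ 12, so ψ is not injective.
Since ψ is not injective, we determine |image(ψ)|. Computing x^18 mod 22 for each x (by repeated squaring, reducing mod 22 at every step), the values ψ(0), ψ(1), …, ψ(21) are: 0, 1, 14, 5, 20, 15, 4, 9, 16, 3, 12, 11, 12, 3, 16, 9, 4, 15, 20, 5, 14, 1.
The distinct values are {0, 1, 3, 4, 5, 9, 11, 12, 14, 15, 16, 20}; there are 12 of them.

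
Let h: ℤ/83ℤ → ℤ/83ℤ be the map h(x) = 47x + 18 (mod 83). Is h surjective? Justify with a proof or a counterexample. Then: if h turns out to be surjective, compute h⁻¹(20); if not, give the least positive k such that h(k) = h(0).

Since gcd(47, 83) = 1, 47 is invertible modulo 83. Euclid's algorithm: 83 = 1·47 + 36, 47 = 1·36 + 11, 36 = 3·11 + 3, 11 = 3·3 + 2, 3 = 1·2 + 1; back-substituting gives 1 = 53·47 − 30·83, so 47⁻¹ ≡ 53 (mod 83).
For any y ∈ ℤ/83ℤ, x = 53(y − 18) mod 83 satisfies h(x) = 47·53(y − 18) + 18 ≡ y (since 47·53 ≡ 1 mod 83). So every y has a preimage.
Hence h is surjective.
Since h is surjective, we find h⁻¹(20): we need 47x ≡ 20 − 18 ≡ 2 (mod 83). Using 47⁻¹ = 53: x ≡ 53·2 = 106 = 1·83 + 23, so x = 23.
Check: h(23) = 47·23 + 18 = 1099 = 13·83 + 20 ≡ 20 (mod 83).

23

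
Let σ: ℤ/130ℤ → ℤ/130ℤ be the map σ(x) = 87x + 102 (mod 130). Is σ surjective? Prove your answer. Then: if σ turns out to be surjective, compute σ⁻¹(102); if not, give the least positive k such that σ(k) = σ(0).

By definition, surjectivity means every element of the codomain has a preimage under σ.
Since gcd(87, 130) = 1, 87 is invertible modulo 130. Euclid's algorithm: 130 = 1·87 + 43, 87 = 2·43 + 1; back-substituting gives 1 = 3·87 − 2·130, so 87⁻¹ ≡ 3 (mod 130).
For any y ∈ ℤ/130ℤ, x = 3(y − 102) mod 130 satisfies σ(x) = 87·3(y − 102) + 102 ≡ y (since 87·3 ≡ 1 mod 130). So every y has a preimage.
Thus σ is surjective.
Since σ is surjective, we find σ⁻¹(102): we need 87x ≡ 102 − 102 ≡ 0 (mod 130). Using 87⁻¹ = 3: x ≡ 3·0 = 0, so x = 0.
Check: σ(0) = 87·0 + 102 = 102 ≡ 102 (mod 130).

0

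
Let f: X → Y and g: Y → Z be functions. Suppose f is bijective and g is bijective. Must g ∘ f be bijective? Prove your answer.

Injectivity: if g(f(s)) = g(f(t)) then f(s) = f(t) (g injective) so s = t (f injective).
Surjectivity: for c ∈ Z pick b with g(b) = c, then a with f(a) = b; then (g ∘ f)(a) = c.
Thus g ∘ f is bijective.

bijective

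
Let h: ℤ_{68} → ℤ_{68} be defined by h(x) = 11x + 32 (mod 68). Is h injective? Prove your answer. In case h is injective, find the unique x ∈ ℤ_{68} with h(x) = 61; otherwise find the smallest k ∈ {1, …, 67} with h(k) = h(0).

If h(s) = h(t), then 11s ≡ 11t (mod 68). Because gcd(11, 68) = 1, we may cancel 11 to get s ≡ t (mod 68).
Thus h is injective.
We now compute 11⁻¹ mod 68 explicitly. Euclid's algorithm: 68 = 6·11 + 2, 11 = 5·2 + 1; back-substituting gives 1 = 31·11 − 5·68, so 11⁻¹ ≡ 31 (mod 68).
Since h is injective, we compute h⁻¹(61): solve 11x + 32 ≡ 61 (mod 68), i.e. 11x ≡ 29 (mod 68).
Multiplying by 11⁻¹ = 31 gives x ≡ 31·29 = 899 = 13·68 + 15 ≡ 15 (mod 68).
Check: h(15) = 11·15 + 32 = 197 = 2·68 + 61 ≡ 61 (mod 68).

15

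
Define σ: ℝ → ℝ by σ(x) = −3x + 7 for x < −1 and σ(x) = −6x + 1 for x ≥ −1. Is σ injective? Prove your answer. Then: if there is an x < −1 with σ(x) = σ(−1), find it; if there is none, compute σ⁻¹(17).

Both pieces are strictly decreasing (slopes −3 and −6), so each is injective on its own interval.
The left piece maps (−∞, −1) onto (10, ∞); the right piece maps [−1, ∞) onto (−∞, 7].
These images are disjoint, so no value is attained by both pieces. Thus σ is injective.
Because the two images are disjoint, no x < −1 has σ(x) = σ(−1), so we compute σ⁻¹(17): 17 lies in (10, ∞), so solve −3x + 7 = 17: x = (17 − 7)/(−3) = −10/3.

-10/3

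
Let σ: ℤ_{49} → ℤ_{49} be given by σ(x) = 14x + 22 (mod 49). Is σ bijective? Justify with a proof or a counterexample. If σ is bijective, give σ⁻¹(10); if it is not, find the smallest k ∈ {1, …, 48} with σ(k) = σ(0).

7

We have gcd(14, 49) = 7 > 1. Taking u = 0 and v = 7: σ(0) = 22 and σ(7) = 14·7 + 22 = 120 ≡ 22 (mod 49).
So σ(0) = σ(7) while 0 ≠ 7, hence σ is not injective, hence not bijective.
Since σ is not bijective, we find the least positive k with σ(k) = σ(0): this means 14k ≡ 0 (mod 49), i.e. 49 ∣ 14k. Since gcd(14, 49) = 7, dividing through by 7 this holds exactly when 7 ∣ 2k, and as gcd(2, 7) = 1, exactly when 7 ∣ k.
The smallest positive such k is 7.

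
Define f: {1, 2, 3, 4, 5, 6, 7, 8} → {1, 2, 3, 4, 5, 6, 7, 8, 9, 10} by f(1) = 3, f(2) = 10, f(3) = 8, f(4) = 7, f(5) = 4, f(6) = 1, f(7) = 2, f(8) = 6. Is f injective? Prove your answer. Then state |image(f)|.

8

The values f(1), …, f(8) are 3, 10, 8, 7, 4, 1, 2, 6 — all distinct.
So f(x_1) = f(x_2) only when x_1 = x_2, and f is injective.
The image of f is {1, 2, 3, 4, 6, 7, 8, 10}, which has 8 elements.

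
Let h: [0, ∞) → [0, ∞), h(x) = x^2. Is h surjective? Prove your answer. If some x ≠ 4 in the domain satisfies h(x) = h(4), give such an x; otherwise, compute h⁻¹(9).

3

For any y ∈ [0, ∞), x = y^{1/2} ∈ [0, ∞) gives h(x) = y, so h is surjective.
Since x ↦ x^2 is strictly increasing on [0, ∞), it is injective there, so no x ≠ 4 in the domain has h(x) = h(4). We therefore compute h⁻¹(9) = 9^{1/2} = 3 (indeed 3^2 = 9).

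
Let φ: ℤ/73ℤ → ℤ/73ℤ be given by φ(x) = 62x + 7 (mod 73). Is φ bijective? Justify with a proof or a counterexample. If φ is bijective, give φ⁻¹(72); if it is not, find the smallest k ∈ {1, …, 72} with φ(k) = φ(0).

14

By definition, injectivity means: for all s, t in the domain, φ(s) = φ(t) implies s = t.
Suppose φ(s) = φ(t) in ℤ/73ℤ. Then 62s + 7 ≡ 62t + 7 (mod 73), therefore 62(s − t) ≡ 0 (mod 73).
Since gcd(62, 73) = 1, 62 is invertible modulo 73, thus s − t ≡ 0 (mod 73), i.e. s = t.
We now compute 62⁻¹ mod 73 explicitly. Euclid's algorithm: 73 = 1·62 + 11, 62 = 5·11 + 7, 11 = 1·7 + 4, 7 = 1·4 + 3, 4 = 1·3 + 1; back-substituting gives 1 = 53·62 − 45·73, so 62⁻¹ ≡ 53 (mod 73).
For any y ∈ ℤ/73ℤ, x = 53(y − 7) mod 73 satisfies φ(x) = 62·53(y − 7) + 7 ≡ y (since 62·53 ≡ 1 mod 73). So every y has a preimage.
Therefore φ is bijective.
Since φ is bijective, we find φ⁻¹(72): we need 62x ≡ 72 − 7 ≡ 65 (mod 73). Using 62⁻¹ = 53: x ≡ 53·65 = 3445 = 47·73 + 14, so x = 14.
Check: φ(14) = 62·14 + 7 = 875 = 11·73 + 72 ≡ 72 (mod 73).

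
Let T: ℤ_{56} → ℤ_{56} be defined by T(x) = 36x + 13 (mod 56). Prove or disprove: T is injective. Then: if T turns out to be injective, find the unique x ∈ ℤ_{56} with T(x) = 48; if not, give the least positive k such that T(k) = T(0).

We have gcd(36, 56) = 4 > 1. Taking x_1 = 0 and x_2 = 14: T(0) = 13 and T(14) = 36·14 + 13 = 517 ≡ 13 (mod 56).
So T(0) = T(14) while 0 ≠ 14, hence T is not injective.
Since T is not injective, we find the least positive k with T(k) = T(0): this means 36k ≡ 0 (mod 56), i.e. 56 ∣ 36k. Since gcd(36, 56) = 4, dividing through by 4 this holds exactly when 14 ∣ 9k, and as gcd(9, 14) = 1, exactly when 14 ∣ k.
The smallest positive such k is 14.

14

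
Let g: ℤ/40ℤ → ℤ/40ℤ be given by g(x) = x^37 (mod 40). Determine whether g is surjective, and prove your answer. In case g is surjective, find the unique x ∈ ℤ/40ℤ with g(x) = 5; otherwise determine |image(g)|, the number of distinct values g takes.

25

g(0) = 0^37 = 0.
g(10): Repeated squaring mod 40: 10^1 ≡ 10, 10^2 ≡ 10² = 100 ≡ 20, 10^4 ≡ 20² = 400 ≡ 0, 10^8 ≡ 0² = 0, 10^16 ≡ 0² = 0, 10^32 ≡ 0² = 0. Since 37 = 32 + 4 + 1, 10^37 ≡ 0·0·10: 0·0 = 0, then 0·10 = 0. So 10^37 ≡ 0 (mod 40).
So g(0) = g(10) = 0 while 0 ≠ 10, thus g is not injective.
A non-injective map from the 40-element set ℤ/40ℤ to itself takes at most 39 distinct values, so it cannot be surjective. So g is not surjective.
Since g is not surjective, we determine |image(g)|. Computing x^37 mod 40 for each x (by repeated squaring, reducing mod 40 at every step), the values g(0), g(1), …, g(39) are: 0, 1, 32, 3, 24, 5, 16, 7, 8, 9, 0, 11, 32, 13, 24, 15, 16, 17, 8, 19, 0, 21, 32, 23, 24, 25, 16, 27, 8, 29, 0, 31, 32, 33, 24, 35, 16, 37, 8, 39.
The distinct values are {0, 1, 3, 5, 7, 8, 9, 11, 13, 15, 16, 17, 19, 21, 23, 24, 25, 27, 29, 31, 32, 33, 35, 37, 39}; there are 25 of them.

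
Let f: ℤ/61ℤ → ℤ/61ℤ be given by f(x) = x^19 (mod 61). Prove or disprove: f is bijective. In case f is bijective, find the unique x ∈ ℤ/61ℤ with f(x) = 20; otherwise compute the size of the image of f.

58

Since 61 is prime, the nonzero elements of ℤ/61ℤ form a cyclic group of order 60.
As gcd(19, 60) = 1, raising to the 19th power is a bijection on this group: if a^19 ≡ b^19 then (ab^{−1})^19 = 1, and the only element of order dividing gcd(19, 60) = 1 is 1, so a = b.
With f(0) = 0 this makes f injective on all of ℤ/61ℤ, hence bijective (finite equal-size domain and codomain). In particular f is bijective.
Since f is bijective, we find the preimage of 20. The inverse of x ↦ x^19 on (ℤ/61ℤ)^× is x ↦ x^19, because 19·19 = 361 = 6·60 + 1 ≡ 1 (mod 60) and x^{60} = 1 for x ≠ 0 (Fermat). So f⁻¹(20) = 20^19 mod 61.
Repeated squaring mod 61: 20^1 ≡ 20, 20^2 ≡ 20² = 400 ≡ 34, 20^4 ≡ 34² = 1156 ≡ 58, 20^8 ≡ 58² = 3364 ≡ 9, 20^16 ≡ 9² = 81 ≡ 20. Since 19 = 16 + 2 + 1, 20^19 ≡ 20·34·20: 20·34 = 680 ≡ 9, then 9·20 = 180 ≡ 58. So 20^19 ≡ 58 (mod 61).
Hence f⁻¹(20) = 58.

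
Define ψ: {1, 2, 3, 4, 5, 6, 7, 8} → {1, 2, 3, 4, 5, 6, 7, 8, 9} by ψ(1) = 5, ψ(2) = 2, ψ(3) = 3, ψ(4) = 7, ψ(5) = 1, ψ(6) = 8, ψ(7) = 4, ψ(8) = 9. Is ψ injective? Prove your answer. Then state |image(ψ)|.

The values ψ(1), …, ψ(8) are 5, 2, 3, 7, 1, 8, 4, 9 — all distinct.
So ψ(s) = ψ(t) only when s = t, and ψ is injective.
The image of ψ is {1, 2, 3, 4, 5, 7, 8, 9}, which has 8 elements.

8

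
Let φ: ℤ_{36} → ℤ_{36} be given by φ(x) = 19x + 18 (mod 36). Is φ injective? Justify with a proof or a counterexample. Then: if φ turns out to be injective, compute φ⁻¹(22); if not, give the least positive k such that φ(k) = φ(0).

If φ(s) = φ(t), then 19s ≡ 19t (mod 36). Because gcd(19, 36) = 1, we may cancel 19 to get s ≡ t (mod 36).
Thus φ is injective.
We now compute 19⁻¹ mod 36 explicitly. Euclid's algorithm: 36 = 1·19 + 17, 19 = 1·17 + 2, 17 = 8·2 + 1; back-substituting gives 1 = 19·19 − 10·36, so 19⁻¹ ≡ 19 (mod 36).
Since φ is injective, we compute φ⁻¹(22): solve 19x + 18 ≡ 22 (mod 36), i.e. 19x ≡ 4 (mod 36).
Multiplying by 19⁻¹ = 19 gives x ≡ 19·4 = 76 = 2·36 + 4 ≡ 4 (mod 36).
Check: φ(4) = 19·4 + 18 = 94 = 2·36 + 22 ≡ 22 (mod 36).

4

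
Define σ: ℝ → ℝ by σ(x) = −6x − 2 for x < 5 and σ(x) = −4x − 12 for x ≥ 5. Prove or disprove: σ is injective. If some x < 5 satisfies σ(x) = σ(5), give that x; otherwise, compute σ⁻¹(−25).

23/6

Both pieces are strictly decreasing (slopes −6 and −4), so each is injective on its own interval.
The left piece maps (−∞, 5) onto (−32, ∞); the right piece maps [5, ∞) onto (−∞, −32].
These images are disjoint, so no value is attained by both pieces. So σ is injective.
Because the two images are disjoint, no x < 5 has σ(x) = σ(5), so we compute σ⁻¹(−25): −25 lies in (−32, ∞), so solve −6x − 2 = −25: x = (−25 + 2)/(−6) = 23/6.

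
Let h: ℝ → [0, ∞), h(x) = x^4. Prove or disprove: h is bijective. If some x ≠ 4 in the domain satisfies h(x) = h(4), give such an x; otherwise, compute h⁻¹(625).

-4

h(4) = 256 = (−4)^4 = h(−4) (since 4 is even), with 4 ≠ −4. So h is not injective, hence not bijective.
For the follow-up, such an x exists: taking x = −4 ∈ ℝ gives h(−4) = 256 = h(4) with −4 ≠ 4.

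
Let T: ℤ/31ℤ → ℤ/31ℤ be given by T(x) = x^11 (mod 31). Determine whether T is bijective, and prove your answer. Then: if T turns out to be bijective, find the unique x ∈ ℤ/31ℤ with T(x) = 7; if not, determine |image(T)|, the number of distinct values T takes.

Since 31 is prime, the nonzero elements of ℤ/31ℤ form a cyclic group of order 30.
As gcd(11, 30) = 1, raising to the 11th power is a bijection on this group: if x_1^11 ≡ x_2^11 then (x_1x_2^{−1})^11 = 1, and the only element of order dividing gcd(11, 30) = 1 is 1, so x_1 = x_2.
With T(0) = 0 this makes T injective on all of ℤ/31ℤ, hence bijective (finite equal-size domain and codomain). In particular T is bijective.
Since T is bijective, we find the preimage of 7. The inverse of x ↦ x^11 on (ℤ/31ℤ)^× is x ↦ x^11, because 11·11 = 121 = 4·30 + 1 ≡ 1 (mod 30) and x^{30} = 1 for x ≠ 0 (Fermat). So T⁻¹(7) = 7^11 mod 31.
Repeated squaring mod 31: 7^1 ≡ 7, 7^2 ≡ 7² = 49 ≡ 18, 7^4 ≡ 18² = 324 ≡ 14, 7^8 ≡ 14² = 196 ≡ 10. Since 11 = 8 + 2 + 1, 7^11 ≡ 10·18·7: 10·18 = 180 ≡ 25, then 25·7 = 175 ≡ 20. So 7^11 ≡ 20 (mod 31).
Hence T⁻¹(7) = 20.

20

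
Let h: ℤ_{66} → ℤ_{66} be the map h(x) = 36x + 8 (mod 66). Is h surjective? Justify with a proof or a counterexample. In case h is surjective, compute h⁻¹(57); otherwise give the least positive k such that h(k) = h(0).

11

Since gcd(36, 66) = 6, we have 36x ≡ 0 (mod 6) for all x, so h(x) ≡ 2 (mod 6).
But 0 ≢ 2 (mod 6), so 0 ∈ ℤ_{66} has no preimage. Hence h is not surjective.
Since h is not surjective, we find the least positive k with h(k) = h(0): this means 36k ≡ 0 (mod 66), i.e. 66 ∣ 36k. Since gcd(36, 66) = 6, dividing through by 6 this holds exactly when 11 ∣ 6k, and as gcd(6, 11) = 1, exactly when 11 ∣ k.
The smallest positive such k is 11.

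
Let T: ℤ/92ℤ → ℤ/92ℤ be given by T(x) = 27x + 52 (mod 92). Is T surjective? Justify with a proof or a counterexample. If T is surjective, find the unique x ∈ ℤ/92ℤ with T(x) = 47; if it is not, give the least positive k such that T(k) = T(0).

85

Recall that surjectivity means every element of the codomain has a preimage under T.
Since gcd(27, 92) = 1, 27 is invertible modulo 92. Euclid's algorithm: 92 = 3·27 + 11, 27 = 2·11 + 5, 11 = 2·5 + 1; back-substituting gives 1 = 75·27 − 22·92, so 27⁻¹ ≡ 75 (mod 92).
For any y ∈ ℤ/92ℤ, x = 75(y − 52) mod 92 satisfies T(x) = 27·75(y − 52) + 52 ≡ y (since 27·75 ≡ 1 mod 92). So every y has a preimage.
Thus T is surjective.
Since T is surjective, we compute T⁻¹(47): solve 27x + 52 ≡ 47 (mod 92), i.e. 27x ≡ 87 (mod 92).
Multiplying by 27⁻¹ = 75 gives x ≡ 75·87 = 6525 = 70·92 + 85 ≡ 85 (mod 92).
Check: T(85) = 27·85 + 52 = 2347 = 25·92 + 47 ≡ 47 (mod 92).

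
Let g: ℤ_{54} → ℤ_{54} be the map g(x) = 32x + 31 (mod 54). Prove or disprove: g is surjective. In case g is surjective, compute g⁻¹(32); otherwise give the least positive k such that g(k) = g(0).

Recall: g is surjective if every y in the codomain equals g(x) for some x in the domain.
Since gcd(32, 54) = 2, we have 32x ≡ 0 (mod 2) for all x, so g(x) ≡ 1 (mod 2).
But 0 ≢ 1 (mod 2), so 0 ∈ ℤ_{54} has no preimage. So g is not surjective.
Since g is not surjective, we find the least positive k with g(k) = g(0): this means 32k ≡ 0 (mod 54), i.e. 54 ∣ 32k. Since gcd(32, 54) = 2, dividing through by 2 this holds exactly when 27 ∣ 16k, and as gcd(16, 27) = 1, exactly when 27 ∣ k.
The smallest positive such k is 27.

27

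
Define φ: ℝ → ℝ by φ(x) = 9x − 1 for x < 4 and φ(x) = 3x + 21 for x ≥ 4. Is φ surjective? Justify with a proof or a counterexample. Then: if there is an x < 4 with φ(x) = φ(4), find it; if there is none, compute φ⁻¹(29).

Both pieces are strictly increasing (slopes 9 and 3), so each is injective on its own interval.
The left piece maps (−∞, 4) onto (−∞, 35); the right piece maps [4, ∞) onto [33, ∞).
The union (−∞, 35) ∪ [33, ∞) covers ℝ, so φ is surjective.
For the follow-up: the images overlap, so an x < 4 with φ(x) = φ(4) exists. φ(4) = 33; solving 9x − 1 = 33 for x < 4 gives x = (33 + 1)/9 = 34/9.

34/9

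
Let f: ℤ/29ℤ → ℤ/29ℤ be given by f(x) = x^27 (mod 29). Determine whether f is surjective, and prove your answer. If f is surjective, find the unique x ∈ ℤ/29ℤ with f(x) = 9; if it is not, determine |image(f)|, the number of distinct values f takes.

13

Since 29 is prime, the nonzero elements of ℤ/29ℤ form a cyclic group of order 28.
As gcd(27, 28) = 1, raising to the 27th power is a bijection on this group: if a^27 ≡ b^27 then (ab^{−1})^27 = 1, and the only element of order dividing gcd(27, 28) = 1 is 1, so a = b.
With f(0) = 0 this makes f injective on all of ℤ/29ℤ, hence bijective (finite equal-size domain and codomain). In particular f is surjective.
Since f is surjective, we find the preimage of 9. The inverse of x ↦ x^27 on (ℤ/29ℤ)^× is x ↦ x^27, because 27·27 = 729 = 26·28 + 1 ≡ 1 (mod 28) and x^{28} = 1 for x ≠ 0 (Fermat). So f⁻¹(9) = 9^27 mod 29.
Repeated squaring mod 29: 9^1 ≡ 9, 9^2 ≡ 9² = 81 ≡ 23, 9^4 ≡ 23² = 529 ≡ 7, 9^8 ≡ 7² = 49 ≡ 20, 9^16 ≡ 20² = 400 ≡ 23. Since 27 = 16 + 8 + 2 + 1, 9^27 ≡ 23·20·23·9: 23·20 = 460 ≡ 25, then 25·23 = 575 ≡ 24, then 24·9 = 216 ≡ 13. So 9^27 ≡ 13 (mod 29).
Hence f⁻¹(9) = 13.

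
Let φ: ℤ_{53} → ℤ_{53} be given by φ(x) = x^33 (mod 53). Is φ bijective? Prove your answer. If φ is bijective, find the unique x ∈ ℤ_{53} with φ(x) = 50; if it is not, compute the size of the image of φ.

5

Since 53 is prime, the nonzero elements of ℤ_{53} form a cyclic group of order 52.
As gcd(33, 52) = 1, raising to the 33rd power is a bijection on this group: if u^33 ≡ v^33 then (uv^{−1})^33 = 1, and the only element of order dividing gcd(33, 52) = 1 is 1, so u = v.
With φ(0) = 0 this makes φ injective on all of ℤ_{53}, hence bijective (finite equal-size domain and codomain). In particular φ is bijective.
Since φ is bijective, we find the preimage of 50. The inverse of x ↦ x^33 on (ℤ_{53})^× is x ↦ x^41, because 33·41 = 1353 = 26·52 + 1 ≡ 1 (mod 52) and x^{52} = 1 for x ≠ 0 (Fermat). So φ⁻¹(50) = 50^41 mod 53.
Repeated squaring mod 53: 50^1 ≡ 50, 50^2 ≡ 50² = 2500 ≡ 9, 50^4 ≡ 9² = 81 ≡ 28, 50^8 ≡ 28² = 784 ≡ 42, 50^16 ≡ 42² = 1764 ≡ 15, 50^32 ≡ 15² = 225 ≡ 13. Since 41 = 32 + 8 + 1, 50^41 ≡ 13·42·50: 13·42 = 546 ≡ 16, then 16·50 = 800 ≡ 5. So 50^41 ≡ 5 (mod 53).
Hence φ⁻¹(50) = 5.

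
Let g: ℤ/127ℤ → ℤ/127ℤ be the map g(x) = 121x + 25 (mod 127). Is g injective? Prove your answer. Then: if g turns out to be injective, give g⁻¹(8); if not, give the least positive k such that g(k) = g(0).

24

Recall that g is injective if g(x_1) = g(x_2) implies x_1 = x_2.
Suppose g(x_1) = g(x_2) in ℤ/127ℤ. Then 121x_1 + 25 ≡ 121x_2 + 25 (mod 127), thus 121(x_1 − x_2) ≡ 0 (mod 127).
Since gcd(121, 127) = 1, 121 is invertible modulo 127, hence x_1 − x_2 ≡ 0 (mod 127), i.e. x_1 = x_2.
Thus g is injective.
We now compute 121⁻¹ mod 127 explicitly. Euclid's algorithm: 127 = 1·121 + 6, 121 = 20·6 + 1; back-substituting gives 1 = 21·121 − 20·127, so 121⁻¹ ≡ 21 (mod 127).
Since g is injective, we compute g⁻¹(8): solve 121x + 25 ≡ 8 (mod 127), i.e. 121x ≡ 110 (mod 127).
Multiplying by 121⁻¹ = 21 gives x ≡ 21·110 = 2310 = 18·127 + 24 ≡ 24 (mod 127).
Check: g(24) = 121·24 + 25 = 2929 = 23·127 + 8 ≡ 8 (mod 127).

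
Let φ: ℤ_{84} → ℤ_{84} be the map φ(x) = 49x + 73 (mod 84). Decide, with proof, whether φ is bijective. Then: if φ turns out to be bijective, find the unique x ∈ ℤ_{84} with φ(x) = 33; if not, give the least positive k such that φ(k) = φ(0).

12

Recall that φ is injective when φ(u) = φ(v) forces u = v.
We have gcd(49, 84) = 7 > 1. Taking u = 0 and v = 12: φ(0) = 73 and φ(12) = 49·12 + 73 = 661 ≡ 73 (mod 84).
So φ(0) = φ(12) while 0 ≠ 12, so φ is not injective, hence not bijective.
Since φ is not bijective, we find the least positive k with φ(k) = φ(0): this means 49k ≡ 0 (mod 84), i.e. 84 ∣ 49k. Since gcd(49, 84) = 7, dividing through by 7 this holds exactly when 12 ∣ 7k, and as gcd(7, 12) = 1, exactly when 12 ∣ k.
The smallest positive such k is 12.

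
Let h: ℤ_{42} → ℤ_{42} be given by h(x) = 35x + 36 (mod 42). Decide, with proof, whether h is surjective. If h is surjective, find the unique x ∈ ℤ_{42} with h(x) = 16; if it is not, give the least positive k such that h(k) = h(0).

6

Recall that h is surjective if every y in the codomain equals h(x) for some x in the domain.
Since gcd(35, 42) = 7, we have 35x ≡ 0 (mod 7) for all x, so h(x) ≡ 1 (mod 7).
But 0 ≢ 1 (mod 7), so 0 ∈ ℤ_{42} has no preimage. Hence h is not surjective.
Since h is not surjective, we find the least positive k with h(k) = h(0): this means 35k ≡ 0 (mod 42), i.e. 42 ∣ 35k. Since gcd(35, 42) = 7, dividing through by 7 this holds exactly when 6 ∣ 5k, and as gcd(5, 6) = 1, exactly when 6 ∣ k.
The smallest positive such k is 6.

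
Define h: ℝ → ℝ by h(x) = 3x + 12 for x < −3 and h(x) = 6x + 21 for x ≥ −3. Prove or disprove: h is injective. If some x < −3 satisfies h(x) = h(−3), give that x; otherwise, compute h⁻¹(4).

-17/6

Both pieces are strictly increasing (slopes 3 and 6), so each is injective on its own interval.
The left piece maps (−∞, −3) onto (−∞, 3); the right piece maps [−3, ∞) onto [3, ∞).
These images are disjoint, so no value is attained by both pieces. So h is injective.
Because the two images are disjoint, no x < −3 has h(x) = h(−3), so we compute h⁻¹(4): 4 lies in [3, ∞), so solve 6x + 21 = 4: x = (4 − 21)/6 = −17/6.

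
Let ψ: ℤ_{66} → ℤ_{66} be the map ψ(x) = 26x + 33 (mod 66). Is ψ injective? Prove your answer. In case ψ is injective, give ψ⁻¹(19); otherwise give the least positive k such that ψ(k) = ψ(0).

33

We have gcd(26, 66) = 2 > 1. Taking u = 0 and v = 33: ψ(0) = 33 and ψ(33) = 26·33 + 33 = 891 ≡ 33 (mod 66).
So ψ(0) = ψ(33) while 0 ≠ 33, thus ψ is not injective.
Since ψ is not injective, we find the least positive k with ψ(k) = ψ(0): this means 26k ≡ 0 (mod 66), i.e. 66 ∣ 26k. Since gcd(26, 66) = 2, dividing through by 2 this holds exactly when 33 ∣ 13k, and as gcd(13, 33) = 1, exactly when 33 ∣ k.
The smallest positive such k is 33.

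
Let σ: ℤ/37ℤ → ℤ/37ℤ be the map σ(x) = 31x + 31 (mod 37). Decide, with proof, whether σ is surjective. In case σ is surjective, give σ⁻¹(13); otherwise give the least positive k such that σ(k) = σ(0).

3

By definition, surjectivity means every element of the codomain has a preimage under σ.
Since gcd(31, 37) = 1, 31 is invertible modulo 37. Euclid's algorithm: 37 = 1·31 + 6, 31 = 5·6 + 1; back-substituting gives 1 = 6·31 − 5·37, so 31⁻¹ ≡ 6 (mod 37).
Then y ↦ 6(y − 31) is a two-sided inverse to σ, so every y ∈ ℤ/37ℤ has a preimage.
Therefore σ is surjective.
Since σ is surjective, we find σ⁻¹(13): we need 31x ≡ 13 − 31 ≡ 19 (mod 37). Using 31⁻¹ = 6: x ≡ 6·19 = 114 = 3·37 + 3, so x = 3.
Check: σ(3) = 31·3 + 31 = 124 = 3·37 + 13 ≡ 13 (mod 37).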